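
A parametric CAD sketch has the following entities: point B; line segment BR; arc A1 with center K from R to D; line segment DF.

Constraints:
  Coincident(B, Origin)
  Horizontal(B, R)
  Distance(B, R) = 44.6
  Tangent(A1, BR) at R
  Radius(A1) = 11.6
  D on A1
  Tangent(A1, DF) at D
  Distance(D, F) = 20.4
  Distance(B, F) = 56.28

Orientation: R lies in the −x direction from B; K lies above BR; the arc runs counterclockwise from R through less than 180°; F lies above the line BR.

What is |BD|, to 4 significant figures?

38.39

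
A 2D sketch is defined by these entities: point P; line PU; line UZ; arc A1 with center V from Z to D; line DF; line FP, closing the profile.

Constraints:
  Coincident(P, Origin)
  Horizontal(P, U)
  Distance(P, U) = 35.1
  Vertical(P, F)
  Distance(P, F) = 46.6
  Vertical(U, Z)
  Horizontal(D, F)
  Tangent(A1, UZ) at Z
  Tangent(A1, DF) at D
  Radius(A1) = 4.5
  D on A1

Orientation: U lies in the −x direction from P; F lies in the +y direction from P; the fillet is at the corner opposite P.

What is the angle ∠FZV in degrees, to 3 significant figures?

7.31°

P is at the origin; P and U share the same y with |PU| = 35.1 and U on the −x side, so U = (-35.1, 0.00). PF is vertical with |PF| = 46.6 and F on the +y side, so F = (0.00, 46.6). The virtual corner opposite P is at (-35.1, 46.6). A1 meets UZ tangentially, so VZ is at right angles to UZ and since A1 is tangent to DF there, VD ⟂ DF, with radius 4.5, so the center V sits 4.5 in from both sides at V = (-30.6, 42.1). That places the tangent points at Z = (-35.1, 42.1) on UZ and D = (-30.6, 46.6) on DF. Then cos ∠FZV = ZF·ZV / (|ZF||ZV|), giving 7.31°.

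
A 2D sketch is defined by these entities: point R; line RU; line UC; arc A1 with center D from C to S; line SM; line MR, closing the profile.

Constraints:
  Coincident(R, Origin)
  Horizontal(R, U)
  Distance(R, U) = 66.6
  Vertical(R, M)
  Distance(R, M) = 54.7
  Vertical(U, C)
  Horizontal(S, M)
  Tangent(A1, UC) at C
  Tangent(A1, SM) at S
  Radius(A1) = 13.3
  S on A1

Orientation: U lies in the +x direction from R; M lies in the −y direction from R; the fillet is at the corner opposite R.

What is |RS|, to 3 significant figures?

76.4

R is at the origin; RU is horizontal with |RU| = 66.6 and U on the +x side, so U = (66.6, 0.00). RM is vertical with |RM| = 54.7 and M on the −y side, so M = (0.00, -54.7). The virtual corner opposite R is at (66.6, -54.7). The tangent condition forces DC to be normal to UC and the tangent condition forces DS to be normal to SM, with radius 13.3, so the center D sits 13.3 in from both sides at D = (53.3, -41.4). That places the tangent points at C = (66.6, -41.4) on UC and S = (53.3, -54.7) on SM. Then |RS| = |S − R| = 76.4.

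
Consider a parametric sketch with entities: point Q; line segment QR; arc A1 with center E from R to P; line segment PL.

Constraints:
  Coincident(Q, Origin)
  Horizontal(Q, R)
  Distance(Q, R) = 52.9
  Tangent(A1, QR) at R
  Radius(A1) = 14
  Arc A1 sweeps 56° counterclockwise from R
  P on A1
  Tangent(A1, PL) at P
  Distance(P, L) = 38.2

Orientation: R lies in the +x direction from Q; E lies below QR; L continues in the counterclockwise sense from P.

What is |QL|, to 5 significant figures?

42.769

On A1, R sits at bearing 90° from E; a 56° counterclockwise sweep puts P at bearing 146°, so P = E + 14.0·(cos 146°, sin 146°) = (41.293, -6.1713). Since A1 is tangent to PL there, EP ⟂ PL, so PL runs along (−sin 146°, cos 146°); with |PL| = 38.2, L = (19.932, -37.841). Then |QL| = |L − Q| = 42.769.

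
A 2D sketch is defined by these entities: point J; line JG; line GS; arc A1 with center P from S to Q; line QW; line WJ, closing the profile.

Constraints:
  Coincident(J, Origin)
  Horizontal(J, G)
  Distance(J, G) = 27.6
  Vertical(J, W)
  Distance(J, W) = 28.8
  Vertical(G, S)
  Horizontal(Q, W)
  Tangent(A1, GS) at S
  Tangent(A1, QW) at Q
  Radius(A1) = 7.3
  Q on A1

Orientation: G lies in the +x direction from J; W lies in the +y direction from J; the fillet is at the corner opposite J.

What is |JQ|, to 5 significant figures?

35.235

The virtual corner opposite J is at (27.600, 28.800). The tangent condition forces PS to be normal to GS and tangency of A1 to QW means the radius PQ is perpendicular to QW, with radius 7.3, so the center P sits 7.3 in from both sides at P = (20.300, 21.500). That places the tangent points at S = (27.600, 21.500) on GS and Q = (20.300, 28.800) on QW. Then |JQ| = |Q − J| = 35.235.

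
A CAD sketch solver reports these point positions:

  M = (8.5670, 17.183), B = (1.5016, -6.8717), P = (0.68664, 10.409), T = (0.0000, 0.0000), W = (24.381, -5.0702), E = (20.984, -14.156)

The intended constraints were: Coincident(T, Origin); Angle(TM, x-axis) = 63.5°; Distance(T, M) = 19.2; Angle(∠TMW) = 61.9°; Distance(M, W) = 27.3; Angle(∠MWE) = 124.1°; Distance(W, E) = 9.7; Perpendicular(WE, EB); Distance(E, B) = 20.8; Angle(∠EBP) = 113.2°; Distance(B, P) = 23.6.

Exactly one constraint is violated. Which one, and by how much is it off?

Distance(B, P) = 23.6 — off by 6.30.

T = (0.00, 0.00) ✓; TM at 63.50° ✓; |TM| = 19.20 ✓; ∠TMW = 61.90° ✓; |MW| = 27.30 ✓; ∠MWE = 124.1° ✓; |WE| = 9.700 ✓; ∠(WE, EB) = 90.00° ✓; |EB| = 20.80 ✓; ∠EBP = 113.2° ✓; |BP| = 17.30 ✗.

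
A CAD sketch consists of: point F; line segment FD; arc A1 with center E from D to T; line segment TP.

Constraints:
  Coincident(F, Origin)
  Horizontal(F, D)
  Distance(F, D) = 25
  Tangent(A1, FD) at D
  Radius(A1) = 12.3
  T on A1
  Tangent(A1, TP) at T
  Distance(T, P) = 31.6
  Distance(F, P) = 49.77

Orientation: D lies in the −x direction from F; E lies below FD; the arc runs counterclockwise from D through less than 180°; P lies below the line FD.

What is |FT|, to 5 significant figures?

40.138

Checks: ∠(ED, DF) = 90.00° ✓; |ET| = 12.30 ✓; ∠(ET, TP) = 90.00° ✓; |TP| = 31.60 ✓; |FP| = 49.77 ✓.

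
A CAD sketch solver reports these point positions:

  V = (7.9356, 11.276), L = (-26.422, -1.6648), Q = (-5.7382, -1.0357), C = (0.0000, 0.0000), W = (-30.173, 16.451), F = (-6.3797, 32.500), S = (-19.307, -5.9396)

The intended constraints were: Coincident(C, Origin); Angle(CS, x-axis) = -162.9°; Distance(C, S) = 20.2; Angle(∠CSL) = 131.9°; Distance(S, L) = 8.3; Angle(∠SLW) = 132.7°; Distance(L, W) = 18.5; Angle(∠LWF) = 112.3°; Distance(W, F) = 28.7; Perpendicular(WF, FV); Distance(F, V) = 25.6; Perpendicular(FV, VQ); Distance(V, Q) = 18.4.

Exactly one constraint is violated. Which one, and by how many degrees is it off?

Perpendicular(FV, VQ) — off by 8.00°.

C = (0.00, 0.00) ✓; CS at -162.9° ✓; |CS| = 20.20 ✓; ∠CSL = 131.9° ✓; |SL| = 8.300 ✓; ∠SLW = 132.7° ✓; |LW| = 18.50 ✓; ∠LWF = 112.3° ✓; |WF| = 28.70 ✓; ∠(WF, FV) = 90.00° ✓; |FV| = 25.60 ✓; ∠(FV, VQ) = 82.00° ✗; |VQ| = 18.40 ✓.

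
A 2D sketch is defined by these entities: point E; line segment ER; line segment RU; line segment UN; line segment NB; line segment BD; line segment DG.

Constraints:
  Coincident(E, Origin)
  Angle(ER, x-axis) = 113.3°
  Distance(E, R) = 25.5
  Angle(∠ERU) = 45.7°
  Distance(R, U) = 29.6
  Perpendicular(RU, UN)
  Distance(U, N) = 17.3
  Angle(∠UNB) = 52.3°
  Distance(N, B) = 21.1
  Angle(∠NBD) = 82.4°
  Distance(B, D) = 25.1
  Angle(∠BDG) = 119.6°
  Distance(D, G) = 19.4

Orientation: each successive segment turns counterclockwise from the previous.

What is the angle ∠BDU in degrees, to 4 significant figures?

40.36°

E is at the origin; ER runs at 113.3° with length 25.5, so R = (-10.09, 23.42). ∠ERU = 45.7° gives RU at -112.4° from the x-axis; with |RU| = 29.6, U = (-21.37, -3.946). RU ⟂ UN, so UN runs at -22.40°; with |UN| = 17.3, N = (-5.371, -10.54). ∠UNB = 52.3° gives NB at 105.3° from the x-axis; with |NB| = 21.1, B = (-10.94, 9.813). ∠NBD = 82.4° gives BD at -157.1° from the x-axis; with |BD| = 25.1, D = (-34.06, 0.04645). Then cos ∠BDU = DB·DU / (|DB||DU|), giving 40.36°.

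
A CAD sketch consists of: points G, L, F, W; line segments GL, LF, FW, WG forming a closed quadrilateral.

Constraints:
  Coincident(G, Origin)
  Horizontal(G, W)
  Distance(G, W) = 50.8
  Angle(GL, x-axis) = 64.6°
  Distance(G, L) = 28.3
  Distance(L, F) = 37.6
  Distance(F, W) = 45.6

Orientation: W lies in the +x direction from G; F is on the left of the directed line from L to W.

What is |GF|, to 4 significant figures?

63.20

Checks: |LF| = 37.60 ✓; |FW| = 45.60 ✓.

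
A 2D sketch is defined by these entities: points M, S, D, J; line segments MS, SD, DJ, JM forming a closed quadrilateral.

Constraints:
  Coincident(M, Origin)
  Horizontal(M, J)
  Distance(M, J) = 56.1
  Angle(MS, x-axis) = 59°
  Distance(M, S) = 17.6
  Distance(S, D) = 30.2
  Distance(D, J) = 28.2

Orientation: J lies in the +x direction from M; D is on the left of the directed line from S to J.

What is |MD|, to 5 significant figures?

44.311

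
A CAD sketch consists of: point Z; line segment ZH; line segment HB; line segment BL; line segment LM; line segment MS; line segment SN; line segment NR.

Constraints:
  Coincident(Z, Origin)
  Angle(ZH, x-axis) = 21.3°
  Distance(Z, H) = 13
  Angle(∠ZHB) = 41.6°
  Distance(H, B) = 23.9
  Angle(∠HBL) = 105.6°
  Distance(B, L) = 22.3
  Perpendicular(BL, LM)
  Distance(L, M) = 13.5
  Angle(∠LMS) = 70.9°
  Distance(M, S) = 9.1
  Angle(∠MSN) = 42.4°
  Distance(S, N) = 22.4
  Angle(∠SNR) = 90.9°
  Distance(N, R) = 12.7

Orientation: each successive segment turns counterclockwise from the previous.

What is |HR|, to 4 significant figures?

46.94

∠MSN = 42.4° gives SN at -149.2° from the x-axis; with |SN| = 22.4, N = (-29.05, -15.72). ∠SNR = 90.9° gives NR at -60.10° from the x-axis; with |NR| = 12.7, R = (-22.72, -26.73). Then |HR| = |R − H| = 46.94.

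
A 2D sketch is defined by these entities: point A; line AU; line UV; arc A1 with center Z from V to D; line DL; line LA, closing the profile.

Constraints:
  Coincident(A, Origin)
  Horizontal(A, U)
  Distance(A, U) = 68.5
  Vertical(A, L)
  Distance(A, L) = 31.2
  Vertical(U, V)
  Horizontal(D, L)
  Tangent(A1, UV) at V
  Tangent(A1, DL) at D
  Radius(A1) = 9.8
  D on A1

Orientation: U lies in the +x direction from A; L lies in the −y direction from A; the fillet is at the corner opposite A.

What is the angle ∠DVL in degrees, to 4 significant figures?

36.86°

A is at the origin; A and U share the same y with |AU| = 68.5 and U on the +x side, so U = (68.50, 0.000). AL is vertical with |AL| = 31.2 and L on the −y side, so L = (0.000, -31.20). The virtual corner opposite A is at (68.50, -31.20). Since A1 is tangent to UV there, ZV ⟂ UV and tangency of A1 to DL means the radius ZD is perpendicular to DL, with radius 9.8, so the center Z sits 9.8 in from both sides at Z = (58.70, -21.40). That places the tangent points at V = (68.50, -21.40) on UV and D = (58.70, -31.20) on DL. Then cos ∠DVL = VD·VL / (|VD||VL|), giving 36.86°.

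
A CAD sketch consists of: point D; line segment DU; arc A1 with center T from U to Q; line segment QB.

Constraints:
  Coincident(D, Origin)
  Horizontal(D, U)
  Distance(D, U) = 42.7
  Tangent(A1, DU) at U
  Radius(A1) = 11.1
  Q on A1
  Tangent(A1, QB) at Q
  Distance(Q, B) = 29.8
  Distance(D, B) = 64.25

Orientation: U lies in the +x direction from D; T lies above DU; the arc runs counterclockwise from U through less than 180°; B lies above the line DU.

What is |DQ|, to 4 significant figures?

55.20

D is at the origin; D and U share the same y with |DU| = 42.7 and U on the +x side, so U = (42.70, 0.000). A1 meets DU tangentially, so TU is at right angles to DU, so T = U + (0, 11.1) = (42.70, 11.10). Since TQ ⟂ QB (tangency), |TB| = √(11.1² + 29.8²) = 31.80 regardless of where Q sits on A1. So B lies on both circle(D, 64.25) and circle(T, 31.80); the above-DU intersection is B = (48.26, 42.41). Q is the foot of the tangent from B: Q = (53.62, 13.09).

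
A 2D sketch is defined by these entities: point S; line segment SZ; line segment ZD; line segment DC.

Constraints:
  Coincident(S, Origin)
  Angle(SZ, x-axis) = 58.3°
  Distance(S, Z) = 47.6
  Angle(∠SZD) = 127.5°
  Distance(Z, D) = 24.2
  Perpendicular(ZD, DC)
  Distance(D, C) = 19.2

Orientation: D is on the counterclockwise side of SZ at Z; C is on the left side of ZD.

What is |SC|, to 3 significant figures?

56.3

S is at the origin; SZ runs at 58.3° with length 47.6, so Z = 47.6·(cos 58.3°, sin 58.3°) = (25.0, 40.5). ∠SZD = 127.5°, so ZD runs at 58.3° + (180° − 127.5°) = 111° from the x-axis; with |ZD| = 24.2, D = Z + 24.2·(cos 111°, sin 111°) = (16.4, 63.1). The perpendicularity gives DC at right angles to ZD; with |DC| = 19.2 on the left of ZD, C = D + 19.2·(-0.935, -0.355) = (-1.53, 56.3). Then |SC| = |C − S| = 56.3.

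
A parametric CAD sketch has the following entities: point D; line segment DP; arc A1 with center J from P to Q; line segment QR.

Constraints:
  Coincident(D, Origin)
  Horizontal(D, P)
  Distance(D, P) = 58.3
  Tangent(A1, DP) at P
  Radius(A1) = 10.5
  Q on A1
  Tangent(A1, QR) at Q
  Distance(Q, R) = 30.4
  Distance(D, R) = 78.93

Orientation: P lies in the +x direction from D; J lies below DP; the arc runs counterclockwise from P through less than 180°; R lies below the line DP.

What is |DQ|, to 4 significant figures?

52.39

D is at the origin; D and P share the same y with |DP| = 58.3 and P on the +x side, so P = (58.30, 0.000). A1 meets DP tangentially, so JP is at right angles to DP, so J = P + (0, -10.5) = (58.30, -10.50). Since JQ ⟂ QR (tangency), |JR| = √(10.5² + 30.4²) = 32.16 regardless of where Q sits on A1. So R lies on both circle(D, 78.93) and circle(J, 32.16); the below-DP intersection is R = (67.20, -41.41). Q is the foot of the tangent from R: Q = (49.71, -16.54).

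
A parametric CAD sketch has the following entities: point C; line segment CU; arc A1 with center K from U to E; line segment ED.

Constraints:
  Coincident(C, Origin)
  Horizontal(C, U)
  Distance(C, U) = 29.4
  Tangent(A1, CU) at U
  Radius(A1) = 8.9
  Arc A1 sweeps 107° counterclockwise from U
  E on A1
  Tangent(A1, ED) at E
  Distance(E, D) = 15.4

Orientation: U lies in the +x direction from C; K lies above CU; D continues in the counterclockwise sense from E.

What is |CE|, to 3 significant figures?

39.6

The tangent condition forces KU to be normal to CU, so K = U + (0, 8.9) = (29.4, 8.90). On A1, U sits at bearing -90° from K; a 107° counterclockwise sweep puts E at bearing 17°, so E = K + 8.9·(cos 17°, sin 17°) = (37.9, 11.5). Then |CE| = |E − C| = 39.6.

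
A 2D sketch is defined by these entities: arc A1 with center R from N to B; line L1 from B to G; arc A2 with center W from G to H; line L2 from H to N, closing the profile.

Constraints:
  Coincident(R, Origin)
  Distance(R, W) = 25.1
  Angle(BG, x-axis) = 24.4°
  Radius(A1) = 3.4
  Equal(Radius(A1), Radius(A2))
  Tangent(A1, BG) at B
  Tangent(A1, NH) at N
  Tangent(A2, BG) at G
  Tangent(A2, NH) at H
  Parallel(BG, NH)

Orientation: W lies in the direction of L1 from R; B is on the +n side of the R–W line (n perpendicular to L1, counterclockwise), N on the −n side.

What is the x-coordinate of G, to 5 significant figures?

21.454

Tangency of A1 to both parallel lines with radius 3.4 puts B and N at R ± 3.4·n: B = (-1.4046, 3.0963), N = (1.4046, -3.0963). Equal radii place G and H the same way about W: G = W + 3.4·n = (21.454, 13.465), H = W − 3.4·n = (24.263, 7.2726). So G.x = 21.454.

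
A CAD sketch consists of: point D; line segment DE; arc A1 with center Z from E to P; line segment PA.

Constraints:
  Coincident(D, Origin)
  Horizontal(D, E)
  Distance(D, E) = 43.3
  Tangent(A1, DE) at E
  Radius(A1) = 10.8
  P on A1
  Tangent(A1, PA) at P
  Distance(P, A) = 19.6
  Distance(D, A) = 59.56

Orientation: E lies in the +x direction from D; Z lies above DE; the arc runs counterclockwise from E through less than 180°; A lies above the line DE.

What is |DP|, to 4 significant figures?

55.41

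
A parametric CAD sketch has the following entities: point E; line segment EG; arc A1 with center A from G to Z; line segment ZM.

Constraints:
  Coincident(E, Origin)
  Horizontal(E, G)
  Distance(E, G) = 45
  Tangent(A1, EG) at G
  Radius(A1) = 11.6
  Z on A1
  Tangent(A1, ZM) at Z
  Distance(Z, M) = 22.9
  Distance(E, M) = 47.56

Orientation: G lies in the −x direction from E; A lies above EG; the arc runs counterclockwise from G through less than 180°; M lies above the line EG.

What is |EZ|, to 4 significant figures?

35.29

Checks: |AZ| = 11.60 ✓; ∠(AZ, ZM) = 90.00° ✓; |ZM| = 22.90 ✓; |EM| = 47.56 ✓.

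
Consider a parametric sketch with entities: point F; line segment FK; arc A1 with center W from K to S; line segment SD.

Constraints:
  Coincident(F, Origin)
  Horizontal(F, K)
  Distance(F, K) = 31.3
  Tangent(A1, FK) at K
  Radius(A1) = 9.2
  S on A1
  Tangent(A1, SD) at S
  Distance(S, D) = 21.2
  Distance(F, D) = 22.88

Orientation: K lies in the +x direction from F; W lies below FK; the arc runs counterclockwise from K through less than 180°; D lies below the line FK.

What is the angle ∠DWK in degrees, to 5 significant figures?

118.15°

Checks: |FK| = 31.30 ✓; |WS| = 9.200 ✓; ∠(WS, SD) = 90.00° ✓; |SD| = 21.20 ✓; |FD| = 22.88 ✓.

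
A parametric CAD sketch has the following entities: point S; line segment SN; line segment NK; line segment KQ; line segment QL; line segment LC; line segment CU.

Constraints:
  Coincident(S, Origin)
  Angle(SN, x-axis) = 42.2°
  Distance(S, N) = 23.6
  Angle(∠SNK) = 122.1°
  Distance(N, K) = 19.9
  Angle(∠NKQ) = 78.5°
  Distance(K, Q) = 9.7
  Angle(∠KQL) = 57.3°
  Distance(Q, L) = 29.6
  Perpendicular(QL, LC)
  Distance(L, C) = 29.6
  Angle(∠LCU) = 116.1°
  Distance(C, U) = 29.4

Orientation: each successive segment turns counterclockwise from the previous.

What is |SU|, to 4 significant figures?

72.22

QL ⟂ LC, so LC runs at 54.30°; with |LC| = 29.6, C = (46.28, 38.64). ∠LCU = 116.1° gives CU at 118.2° from the x-axis; with |CU| = 29.4, U = (32.39, 64.55). Then |SU| = |U − S| = 72.22.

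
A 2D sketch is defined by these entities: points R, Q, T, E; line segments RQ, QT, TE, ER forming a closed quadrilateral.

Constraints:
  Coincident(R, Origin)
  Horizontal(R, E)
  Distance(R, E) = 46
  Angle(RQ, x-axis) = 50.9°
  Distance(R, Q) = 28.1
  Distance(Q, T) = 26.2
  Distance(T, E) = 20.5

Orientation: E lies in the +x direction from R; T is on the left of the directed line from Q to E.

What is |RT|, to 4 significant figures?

48.39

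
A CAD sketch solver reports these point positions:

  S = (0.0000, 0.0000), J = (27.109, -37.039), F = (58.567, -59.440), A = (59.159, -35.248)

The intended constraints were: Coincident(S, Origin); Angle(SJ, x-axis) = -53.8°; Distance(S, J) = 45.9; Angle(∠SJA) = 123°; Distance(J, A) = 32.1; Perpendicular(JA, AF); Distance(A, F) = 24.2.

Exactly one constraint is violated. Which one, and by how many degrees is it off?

Perpendicular(JA, AF) — off by 4.60°.

S = (0.00, 0.00) ✓; SJ at -53.80° ✓; |SJ| = 45.90 ✓; ∠SJA = 123.0° ✓; |JA| = 32.10 ✓; ∠(JA, AF) = 94.60° ✗; |AF| = 24.20 ✓.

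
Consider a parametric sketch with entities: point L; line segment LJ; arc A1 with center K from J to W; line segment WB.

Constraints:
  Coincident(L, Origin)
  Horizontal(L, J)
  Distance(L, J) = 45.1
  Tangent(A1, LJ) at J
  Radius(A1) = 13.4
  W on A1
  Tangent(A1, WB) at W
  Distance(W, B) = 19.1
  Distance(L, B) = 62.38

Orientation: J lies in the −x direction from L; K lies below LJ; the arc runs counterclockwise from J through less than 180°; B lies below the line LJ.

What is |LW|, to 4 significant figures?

60.42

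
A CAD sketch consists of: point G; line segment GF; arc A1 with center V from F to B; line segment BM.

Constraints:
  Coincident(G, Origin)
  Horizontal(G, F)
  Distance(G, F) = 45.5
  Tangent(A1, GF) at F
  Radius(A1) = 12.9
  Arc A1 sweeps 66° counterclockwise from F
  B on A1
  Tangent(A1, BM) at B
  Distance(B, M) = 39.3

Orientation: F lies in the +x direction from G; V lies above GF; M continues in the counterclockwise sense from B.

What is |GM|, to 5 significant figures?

85.238

G is at the origin; GF is horizontal with |GF| = 45.5 and F on the +x side, so F = (45.500, 0.0000). The tangent condition forces VF to be normal to GF, so V = F + (0, 12.9) = (45.500, 12.900). On A1, F sits at bearing -90° from V; a 66° counterclockwise sweep puts B at bearing -24°, so B = V + 12.9·(cos -24°, sin -24°) = (57.285, 7.6531). Since A1 is tangent to BM there, VB ⟂ BM, so BM runs along (−sin -24°, cos -24°); with |BM| = 39.3, M = (73.269, 43.555). Then |GM| = |M − G| = 85.238.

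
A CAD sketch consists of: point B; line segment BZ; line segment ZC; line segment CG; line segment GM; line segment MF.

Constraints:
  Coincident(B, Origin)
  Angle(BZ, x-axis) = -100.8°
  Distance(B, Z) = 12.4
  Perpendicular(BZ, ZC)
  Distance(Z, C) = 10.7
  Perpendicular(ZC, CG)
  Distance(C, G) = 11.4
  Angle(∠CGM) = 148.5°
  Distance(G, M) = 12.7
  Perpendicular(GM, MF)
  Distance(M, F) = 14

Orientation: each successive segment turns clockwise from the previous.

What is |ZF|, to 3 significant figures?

16.9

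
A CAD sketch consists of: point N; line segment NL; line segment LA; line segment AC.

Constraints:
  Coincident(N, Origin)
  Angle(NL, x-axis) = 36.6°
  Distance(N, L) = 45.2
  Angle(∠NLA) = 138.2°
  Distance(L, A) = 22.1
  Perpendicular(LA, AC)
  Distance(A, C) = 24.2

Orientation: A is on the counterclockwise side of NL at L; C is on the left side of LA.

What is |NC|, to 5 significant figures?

56.109

∠NLA = 138.2°, so LA runs at 36.6° + (180° − 138.2°) = 78.400° from the x-axis; with |LA| = 22.1, A = L + 22.1·(cos 78.400°, sin 78.400°) = (40.731, 48.598). LA ⟂ AC; with |AC| = 24.2 on the left of LA, C = A + 24.2·(-0.97958, 0.20108) = (17.025, 53.464). Then |NC| = |C − N| = 56.109.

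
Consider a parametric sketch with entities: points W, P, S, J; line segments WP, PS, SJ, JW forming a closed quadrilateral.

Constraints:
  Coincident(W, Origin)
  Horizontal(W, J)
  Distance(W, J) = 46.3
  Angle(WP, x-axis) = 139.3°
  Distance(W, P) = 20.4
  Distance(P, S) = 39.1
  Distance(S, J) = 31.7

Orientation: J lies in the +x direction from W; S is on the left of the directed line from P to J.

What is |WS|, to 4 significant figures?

31.20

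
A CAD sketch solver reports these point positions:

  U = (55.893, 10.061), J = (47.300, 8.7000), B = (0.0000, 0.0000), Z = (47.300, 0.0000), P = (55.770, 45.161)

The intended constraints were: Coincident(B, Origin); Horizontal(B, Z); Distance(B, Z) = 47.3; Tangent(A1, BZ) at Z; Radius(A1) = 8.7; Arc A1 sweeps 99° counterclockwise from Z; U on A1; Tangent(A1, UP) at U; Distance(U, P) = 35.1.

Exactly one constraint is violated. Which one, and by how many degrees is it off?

Tangent(A1, UP) at U — off by 8.80°.

B = (0.00, 0.00) ✓; B.y = 0.00, Z.y = 0.00 ✓; |BZ| = 47.30 ✓; ∠(JZ, ZB) = 90.00° ✓; |JZ| = 8.700 ✓; bearing(J→U) − bearing(J→Z) = 99.00° ✓; |JU| = 8.700 ✓; ∠(JU, UP) = 98.80° ✗; |UP| = 35.10 ✓.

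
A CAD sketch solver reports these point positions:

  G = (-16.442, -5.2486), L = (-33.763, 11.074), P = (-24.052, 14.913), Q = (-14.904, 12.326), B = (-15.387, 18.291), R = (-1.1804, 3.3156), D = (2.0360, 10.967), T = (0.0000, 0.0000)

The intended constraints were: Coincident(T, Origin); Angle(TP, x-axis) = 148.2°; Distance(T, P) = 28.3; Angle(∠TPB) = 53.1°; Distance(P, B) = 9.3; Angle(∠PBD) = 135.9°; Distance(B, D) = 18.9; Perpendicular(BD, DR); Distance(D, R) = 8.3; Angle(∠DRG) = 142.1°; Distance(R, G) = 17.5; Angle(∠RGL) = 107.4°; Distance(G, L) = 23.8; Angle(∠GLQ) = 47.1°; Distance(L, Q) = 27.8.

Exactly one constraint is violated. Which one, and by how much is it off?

Distance(L, Q) = 27.8 — off by 8.90.

T = (0.00, 0.00) ✓; TP at 148.2° ✓; |TP| = 28.30 ✓; ∠TPB = 53.10° ✓; |PB| = 9.300 ✓; ∠PBD = 135.9° ✓; |BD| = 18.90 ✓; ∠(BD, DR) = 90.00° ✓; |DR| = 8.300 ✓; ∠DRG = 142.1° ✓; |RG| = 17.50 ✓; ∠RGL = 107.4° ✓; |GL| = 23.80 ✓; ∠GLQ = 47.10° ✓; |LQ| = 18.90 ✗.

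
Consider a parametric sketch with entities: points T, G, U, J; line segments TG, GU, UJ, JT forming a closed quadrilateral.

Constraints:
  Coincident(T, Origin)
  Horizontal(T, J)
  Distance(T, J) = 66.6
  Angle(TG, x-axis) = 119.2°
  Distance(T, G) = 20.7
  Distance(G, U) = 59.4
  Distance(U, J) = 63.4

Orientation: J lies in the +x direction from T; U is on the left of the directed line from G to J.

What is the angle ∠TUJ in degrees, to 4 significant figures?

61.81°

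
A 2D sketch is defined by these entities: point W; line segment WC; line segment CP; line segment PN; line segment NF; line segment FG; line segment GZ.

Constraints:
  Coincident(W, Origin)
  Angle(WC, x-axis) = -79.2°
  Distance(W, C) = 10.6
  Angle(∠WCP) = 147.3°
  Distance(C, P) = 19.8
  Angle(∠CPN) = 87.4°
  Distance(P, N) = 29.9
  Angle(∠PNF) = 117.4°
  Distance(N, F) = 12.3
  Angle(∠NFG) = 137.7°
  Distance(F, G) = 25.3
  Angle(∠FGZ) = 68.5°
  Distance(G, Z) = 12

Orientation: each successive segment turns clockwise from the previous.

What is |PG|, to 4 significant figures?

45.77

W is at the origin; WC runs at -79.2° with length 10.6, so C = (1.986, -10.41). ∠WCP = 147.3° gives CP at -111.9° from the x-axis; with |CP| = 19.8, P = (-5.399, -28.78). ∠CPN = 87.4° gives PN at 155.5° from the x-axis; with |PN| = 29.9, N = (-32.61, -16.38). ∠PNF = 117.4° gives NF at 92.90° from the x-axis; with |NF| = 12.3, F = (-33.23, -4.100). ∠NFG = 137.7° gives FG at 50.60° from the x-axis; with |FG| = 25.3, G = (-17.17, 15.45). Then |PG| = |G − P| = 45.77.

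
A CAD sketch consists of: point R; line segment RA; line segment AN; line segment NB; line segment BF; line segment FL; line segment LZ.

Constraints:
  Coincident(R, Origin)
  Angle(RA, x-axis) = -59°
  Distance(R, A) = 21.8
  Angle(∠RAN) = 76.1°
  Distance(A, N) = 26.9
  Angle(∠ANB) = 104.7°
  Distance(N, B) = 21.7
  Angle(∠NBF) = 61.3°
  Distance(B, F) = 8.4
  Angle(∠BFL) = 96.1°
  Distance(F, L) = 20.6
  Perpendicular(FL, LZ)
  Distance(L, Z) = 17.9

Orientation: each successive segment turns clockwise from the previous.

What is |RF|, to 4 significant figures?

19.15

∠ANB = 104.7° gives NB at 121.8° from the x-axis; with |NB| = 21.7, B = (-25.92, -8.153). ∠NBF = 61.3° gives BF at 3.100° from the x-axis; with |BF| = 8.4, F = (-17.53, -7.699). Then |RF| = |F − R| = 19.15.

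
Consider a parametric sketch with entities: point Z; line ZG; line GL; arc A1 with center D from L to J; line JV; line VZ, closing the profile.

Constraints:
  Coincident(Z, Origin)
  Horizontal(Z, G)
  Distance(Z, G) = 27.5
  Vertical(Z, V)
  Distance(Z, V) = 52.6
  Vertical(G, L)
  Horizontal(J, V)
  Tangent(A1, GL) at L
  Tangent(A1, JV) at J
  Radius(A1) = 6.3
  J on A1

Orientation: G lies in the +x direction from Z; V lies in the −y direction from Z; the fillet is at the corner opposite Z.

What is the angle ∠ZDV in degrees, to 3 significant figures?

81.9°

Z is at the origin; ZG is horizontal with |ZG| = 27.5 and G on the +x side, so G = (27.5, 0.00). ZV is vertical with |ZV| = 52.6 and V on the −y side, so V = (0.00, -52.6). The virtual corner opposite Z is at (27.5, -52.6). Tangency of A1 to GL means the radius DL is perpendicular to GL and the tangent condition forces DJ to be normal to JV, with radius 6.3, so the center D sits 6.3 in from both sides at D = (21.2, -46.3). Then cos ∠ZDV = DZ·DV / (|DZ||DV|), giving 81.9°.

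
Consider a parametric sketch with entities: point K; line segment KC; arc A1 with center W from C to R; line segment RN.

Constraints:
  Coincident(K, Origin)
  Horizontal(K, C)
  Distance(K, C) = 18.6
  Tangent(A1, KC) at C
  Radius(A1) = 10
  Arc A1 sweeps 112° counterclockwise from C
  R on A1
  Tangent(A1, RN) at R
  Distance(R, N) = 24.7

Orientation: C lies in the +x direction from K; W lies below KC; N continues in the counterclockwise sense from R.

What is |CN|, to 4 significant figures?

36.65

K is at the origin; K and C share the same y with |KC| = 18.6 and C on the +x side, so C = (18.60, 0.000). The tangent condition forces WC to be normal to KC, so W = C + (0, -10) = (18.60, -10.00). On A1, C sits at bearing 90° from W; a 112° counterclockwise sweep puts R at bearing 202°, so R = W + 10.0·(cos 202°, sin 202°) = (9.328, -13.75). Since A1 is tangent to RN there, WR ⟂ RN, so RN runs along (−sin 202°, cos 202°); with |RN| = 24.7, N = (18.58, -36.65). Then |CN| = |N − C| = 36.65.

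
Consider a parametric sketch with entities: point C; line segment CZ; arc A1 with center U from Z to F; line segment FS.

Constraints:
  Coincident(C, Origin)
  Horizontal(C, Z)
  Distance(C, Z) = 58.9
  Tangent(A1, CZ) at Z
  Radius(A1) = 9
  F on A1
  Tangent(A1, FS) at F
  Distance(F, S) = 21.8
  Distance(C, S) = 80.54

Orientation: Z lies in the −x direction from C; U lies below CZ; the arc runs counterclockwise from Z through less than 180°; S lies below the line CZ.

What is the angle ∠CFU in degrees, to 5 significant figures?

30.984°

Checks: |UF| = 9.000 ✓; ∠(UF, FS) = 90.00° ✓; |FS| = 21.80 ✓; |CS| = 80.54 ✓.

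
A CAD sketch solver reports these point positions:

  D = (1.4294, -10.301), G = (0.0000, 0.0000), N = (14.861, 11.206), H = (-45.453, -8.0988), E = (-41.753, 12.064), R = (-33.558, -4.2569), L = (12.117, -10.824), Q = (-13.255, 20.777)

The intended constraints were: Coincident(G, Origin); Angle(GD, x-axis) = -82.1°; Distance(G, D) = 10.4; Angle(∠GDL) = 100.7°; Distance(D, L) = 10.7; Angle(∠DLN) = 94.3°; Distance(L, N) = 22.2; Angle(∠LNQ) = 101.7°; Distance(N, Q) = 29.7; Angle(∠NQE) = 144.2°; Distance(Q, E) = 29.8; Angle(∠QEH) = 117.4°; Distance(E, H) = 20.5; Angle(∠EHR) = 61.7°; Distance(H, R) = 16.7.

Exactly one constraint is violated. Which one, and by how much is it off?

Distance(H, R) = 16.7 — off by 4.20.

G = (0.00, 0.00) ✓; GD at -82.10° ✓; |GD| = 10.40 ✓; ∠GDL = 100.7° ✓; |DL| = 10.70 ✓; ∠DLN = 94.30° ✓; |LN| = 22.20 ✓; ∠LNQ = 101.7° ✓; |NQ| = 29.70 ✓; ∠NQE = 144.2° ✓; |QE| = 29.80 ✓; ∠QEH = 117.4° ✓; |EH| = 20.50 ✓; ∠EHR = 61.70° ✓; |HR| = 12.50 ✗.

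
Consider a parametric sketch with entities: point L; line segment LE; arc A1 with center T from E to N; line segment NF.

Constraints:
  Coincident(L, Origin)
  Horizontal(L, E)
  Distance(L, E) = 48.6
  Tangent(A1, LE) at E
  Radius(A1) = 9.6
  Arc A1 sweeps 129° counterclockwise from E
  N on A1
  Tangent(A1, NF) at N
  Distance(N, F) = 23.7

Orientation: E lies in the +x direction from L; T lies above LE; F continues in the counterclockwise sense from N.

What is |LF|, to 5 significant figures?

53.414

On A1, E sits at bearing -90° from T; a 129° counterclockwise sweep puts N at bearing 39°, so N = T + 9.6·(cos 39°, sin 39°) = (56.061, 15.641). Since A1 is tangent to NF there, TN ⟂ NF, so NF runs along (−sin 39°, cos 39°); with |NF| = 23.7, F = (41.146, 34.060). Then |LF| = |F − L| = 53.414.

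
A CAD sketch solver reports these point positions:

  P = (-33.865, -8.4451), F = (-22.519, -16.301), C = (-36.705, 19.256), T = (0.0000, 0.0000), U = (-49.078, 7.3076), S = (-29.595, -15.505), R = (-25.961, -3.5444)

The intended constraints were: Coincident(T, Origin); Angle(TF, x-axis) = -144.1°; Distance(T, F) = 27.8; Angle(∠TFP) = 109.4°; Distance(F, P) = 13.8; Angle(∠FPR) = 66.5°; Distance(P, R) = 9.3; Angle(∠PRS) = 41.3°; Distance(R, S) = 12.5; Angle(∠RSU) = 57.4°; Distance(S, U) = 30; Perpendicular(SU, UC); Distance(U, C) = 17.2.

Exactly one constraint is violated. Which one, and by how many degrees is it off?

Perpendicular(SU, UC) — off by 3.50°.

T = (0.00, 0.00) ✓; TF at -144.1° ✓; |TF| = 27.80 ✓; ∠TFP = 109.4° ✓; |FP| = 13.80 ✓; ∠FPR = 66.50° ✓; |PR| = 9.300 ✓; ∠PRS = 41.30° ✓; |RS| = 12.50 ✓; ∠RSU = 57.40° ✓; |SU| = 30.00 ✓; ∠(SU, UC) = 86.50° ✗; |UC| = 17.20 ✓.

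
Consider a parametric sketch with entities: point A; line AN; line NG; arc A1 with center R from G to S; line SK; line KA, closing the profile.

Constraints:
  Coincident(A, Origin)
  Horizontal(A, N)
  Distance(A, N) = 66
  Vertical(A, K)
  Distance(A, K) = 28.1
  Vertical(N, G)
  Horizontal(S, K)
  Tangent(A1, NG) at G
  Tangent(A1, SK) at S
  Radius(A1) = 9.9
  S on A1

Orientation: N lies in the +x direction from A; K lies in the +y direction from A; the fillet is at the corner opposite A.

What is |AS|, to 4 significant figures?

62.74

A is at the origin; AN is horizontal with |AN| = 66.0 and N on the +x side, so N = (66.00, 0.000). AK is vertical with |AK| = 28.1 and K on the +y side, so K = (0.000, 28.10). The virtual corner opposite A is at (66.00, 28.10). The tangent condition forces RG to be normal to NG and the tangent condition forces RS to be normal to SK, with radius 9.9, so the center R sits 9.9 in from both sides at R = (56.10, 18.20). That places the tangent points at G = (66.00, 18.20) on NG and S = (56.10, 28.10) on SK. Then |AS| = |S − A| = 62.74.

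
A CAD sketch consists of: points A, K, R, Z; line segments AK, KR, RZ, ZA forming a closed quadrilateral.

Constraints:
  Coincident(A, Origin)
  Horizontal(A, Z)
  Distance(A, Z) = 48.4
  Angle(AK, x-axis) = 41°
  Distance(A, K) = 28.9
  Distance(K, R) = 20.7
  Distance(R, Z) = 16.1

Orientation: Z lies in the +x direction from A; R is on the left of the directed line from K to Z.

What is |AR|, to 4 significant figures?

44.62

Checks: |KR| = 20.70 ✓; |RZ| = 16.10 ✓.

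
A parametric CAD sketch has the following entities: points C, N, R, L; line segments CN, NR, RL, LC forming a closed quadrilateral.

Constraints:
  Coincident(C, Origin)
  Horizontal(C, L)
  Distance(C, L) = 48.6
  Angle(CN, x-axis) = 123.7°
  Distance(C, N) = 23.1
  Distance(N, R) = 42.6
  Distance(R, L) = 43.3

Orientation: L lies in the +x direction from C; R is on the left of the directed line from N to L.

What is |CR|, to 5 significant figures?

45.104

C is at the origin; CL is horizontal with |CL| = 48.6 and L in +x, so L = (48.6, 0). CN runs at 123.7° with |CN| = 23.1, so N = (-12.817, 19.218). R is determined by |NR| = 42.6 and |RL| = 43.3 together: it lies at the intersection of circle(N, 42.6) and circle(L, 43.3). With |NL| = 64.354, the foot of the radical line on NL is 31.710 from N and the perpendicular offset is √(42.6² − 31.710²) = 28.448. Taking the left-of-NL solution: R = (25.941, 36.898).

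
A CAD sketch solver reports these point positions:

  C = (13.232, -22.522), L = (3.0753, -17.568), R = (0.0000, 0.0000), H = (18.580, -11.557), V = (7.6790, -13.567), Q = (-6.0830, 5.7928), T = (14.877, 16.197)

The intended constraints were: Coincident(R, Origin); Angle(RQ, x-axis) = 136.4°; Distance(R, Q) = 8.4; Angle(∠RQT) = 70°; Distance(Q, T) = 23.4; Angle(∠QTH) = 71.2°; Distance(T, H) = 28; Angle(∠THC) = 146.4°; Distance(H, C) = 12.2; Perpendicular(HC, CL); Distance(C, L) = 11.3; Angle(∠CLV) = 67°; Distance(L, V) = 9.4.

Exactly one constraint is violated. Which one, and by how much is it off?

Distance(L, V) = 9.4 — off by 3.30.

R = (0.00, 0.00) ✓; RQ at 136.4° ✓; |RQ| = 8.400 ✓; ∠RQT = 70.00° ✓; |QT| = 23.40 ✓; ∠QTH = 71.20° ✓; |TH| = 28.00 ✓; ∠THC = 146.4° ✓; |HC| = 12.20 ✓; ∠(HC, CL) = 90.00° ✓; |CL| = 11.30 ✓; ∠CLV = 66.99° ✓; |LV| = 6.099 ✗.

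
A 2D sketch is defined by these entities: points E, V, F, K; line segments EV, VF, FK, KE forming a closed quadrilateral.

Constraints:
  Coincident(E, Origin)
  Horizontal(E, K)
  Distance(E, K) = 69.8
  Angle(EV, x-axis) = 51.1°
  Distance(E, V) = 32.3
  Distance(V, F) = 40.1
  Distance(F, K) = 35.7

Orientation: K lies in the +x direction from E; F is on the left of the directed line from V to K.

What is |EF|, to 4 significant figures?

68.48

E is at the origin; E and K share the same y with |EK| = 69.8 and K in +x, so K = (69.8, 0). EV runs at 51.1° with |EV| = 32.3, so V = (20.28, 25.14). F is determined by |VF| = 40.1 and |FK| = 35.7 together: it lies at the intersection of circle(V, 40.1) and circle(K, 35.7). With |VK| = 55.53, the foot of the radical line on VK is 30.77 from V and the perpendicular offset is √(40.1² − 30.77²) = 25.72. Taking the left-of-VK solution: F = (59.36, 34.14).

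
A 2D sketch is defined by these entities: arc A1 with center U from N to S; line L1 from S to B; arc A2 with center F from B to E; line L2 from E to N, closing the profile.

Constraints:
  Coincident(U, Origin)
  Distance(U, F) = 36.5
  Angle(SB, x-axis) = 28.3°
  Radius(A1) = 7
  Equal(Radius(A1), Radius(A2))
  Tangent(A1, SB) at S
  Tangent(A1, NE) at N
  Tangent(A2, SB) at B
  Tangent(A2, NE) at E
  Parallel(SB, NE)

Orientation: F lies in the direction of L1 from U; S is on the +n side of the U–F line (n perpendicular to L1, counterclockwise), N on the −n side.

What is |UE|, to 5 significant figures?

37.165

The slot axis is L1's direction at 28.3°, so u = (cos 28.3°, sin 28.3°) = (0.88048, 0.47409) and n = (−sin 28.3°, cos 28.3°) = (-0.47409, 0.88048). U is at the origin and F lies 36.5 along u from U, so F = 36.5·u = (32.137, 17.304). Tangency of A1 to both parallel lines with radius 7.0 puts S and N at U ± 7.0·n: S = (-3.3186, 6.1633), N = (3.3186, -6.1633). Equal radii place B and E the same way about F: B = F + 7.0·n = (28.819, 23.468), E = F − 7.0·n = (35.456, 11.141). Then |UE| = |E − U| = 37.165.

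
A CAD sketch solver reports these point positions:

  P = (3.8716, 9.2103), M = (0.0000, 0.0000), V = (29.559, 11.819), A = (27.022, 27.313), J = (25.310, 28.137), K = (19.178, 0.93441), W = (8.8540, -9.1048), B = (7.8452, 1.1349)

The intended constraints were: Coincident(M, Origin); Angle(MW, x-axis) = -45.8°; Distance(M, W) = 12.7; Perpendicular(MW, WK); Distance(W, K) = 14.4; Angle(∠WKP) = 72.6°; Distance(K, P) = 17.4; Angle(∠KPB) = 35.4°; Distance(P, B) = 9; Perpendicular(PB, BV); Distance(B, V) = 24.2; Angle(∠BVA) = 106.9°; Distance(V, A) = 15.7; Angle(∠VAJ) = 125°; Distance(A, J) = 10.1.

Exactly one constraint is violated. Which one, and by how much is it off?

Distance(A, J) = 10.1 — off by 8.20.

M = (0.00, 0.00) ✓; MW at -45.80° ✓; |MW| = 12.70 ✓; ∠(MW, WK) = 90.00° ✓; |WK| = 14.40 ✓; ∠WKP = 72.60° ✓; |KP| = 17.40 ✓; ∠KPB = 35.40° ✓; |PB| = 9.000 ✓; ∠(PB, BV) = 90.00° ✓; |BV| = 24.20 ✓; ∠BVA = 106.9° ✓; |VA| = 15.70 ✓; ∠VAJ = 125.0° ✓; |AJ| = 1.900 ✗.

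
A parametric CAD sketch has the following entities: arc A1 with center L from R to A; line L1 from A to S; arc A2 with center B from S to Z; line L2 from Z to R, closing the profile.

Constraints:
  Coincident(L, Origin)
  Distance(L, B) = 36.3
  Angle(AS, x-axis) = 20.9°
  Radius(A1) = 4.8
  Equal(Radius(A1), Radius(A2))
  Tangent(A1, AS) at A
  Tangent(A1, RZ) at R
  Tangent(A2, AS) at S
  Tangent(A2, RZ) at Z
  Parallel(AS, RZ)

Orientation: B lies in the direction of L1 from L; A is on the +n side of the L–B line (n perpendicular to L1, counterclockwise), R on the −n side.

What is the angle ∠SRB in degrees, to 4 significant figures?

7.281°

Tangency of A1 to both parallel lines with radius 4.8 puts A and R at L ± 4.8·n: A = (-1.712, 4.484), R = (1.712, -4.484). Equal radii place S and Z the same way about B: S = B + 4.8·n = (32.20, 17.43), Z = B − 4.8·n = (35.62, 8.465). Then cos ∠SRB = RS·RB / (|RS||RB|), giving 7.281°.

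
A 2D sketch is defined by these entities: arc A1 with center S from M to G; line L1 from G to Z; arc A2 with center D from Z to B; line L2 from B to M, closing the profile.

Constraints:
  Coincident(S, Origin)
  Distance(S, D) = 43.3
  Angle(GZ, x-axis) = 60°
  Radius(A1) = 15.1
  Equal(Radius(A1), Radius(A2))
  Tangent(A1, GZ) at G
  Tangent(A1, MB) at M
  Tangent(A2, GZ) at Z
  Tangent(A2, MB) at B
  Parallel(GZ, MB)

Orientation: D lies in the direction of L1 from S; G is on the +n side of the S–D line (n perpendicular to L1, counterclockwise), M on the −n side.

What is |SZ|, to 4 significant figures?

45.86

The slot axis is L1's direction at 60.0°, so u = (cos 60.0°, sin 60.0°) = (0.5000, 0.8660) and n = (−sin 60.0°, cos 60.0°) = (-0.8660, 0.5000). S is at the origin and D lies 43.3 along u from S, so D = 43.3·u = (21.65, 37.50). Tangency of A1 to both parallel lines with radius 15.1 puts G and M at S ± 15.1·n: G = (-13.08, 7.550), M = (13.08, -7.550). Equal radii place Z and B the same way about D: Z = D + 15.1·n = (8.573, 45.05), B = D − 15.1·n = (34.73, 29.95). Then |SZ| = |Z − S| = 45.86.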